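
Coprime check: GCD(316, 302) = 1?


Euclidean algorithm:
316 = 1 * 302 + 14
302 = 21 * 14 + 8
14 = 1 * 8 + 6
8 = 1 * 6 + 2
6 = 3 * 2 + 0
GCD(316, 302) = 2

No, not coprime (GCD = 2)


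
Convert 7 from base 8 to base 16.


7 (base 8) = 7 (decimal)
7 (decimal) = 7 (base 16)


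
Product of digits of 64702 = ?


6 × 4 × 7 × 0 × 2 = 0


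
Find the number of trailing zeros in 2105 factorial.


floor(2105/5) = 421
floor(2105/25) = 84
floor(2105/125) = 16
floor(2105/625) = 3
Total = 524

524 trailing zeros


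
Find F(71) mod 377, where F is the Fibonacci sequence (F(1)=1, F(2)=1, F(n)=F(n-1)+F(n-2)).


F(k) mod 377 for k=1..71:
1, 1, 2, 3, 5, 8, 13, 21, 34, 55, 89, 144, 233, 0, 233, 233, 89, 322, 34, 356, 13, 369, 5, 374, 2, 376, 1, 0, 1, 1, 2, 3, 5, 8, 13, 21, 34, 55, 89, 144, 233, 0, 233, 233, 89, 322, 34, 356, 13, 369, 5, 374, 2, 376, 1, 0, 1, 1, 2, 3, 5, 8, 13, 21, 34, 55, 89, 144, 233, 0, 233
F(71) mod 377 = 233


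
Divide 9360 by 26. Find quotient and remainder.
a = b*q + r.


9360 = 26 * 360 + 0
Check: 9360 + 0 = 9360

q = 360, r = 0


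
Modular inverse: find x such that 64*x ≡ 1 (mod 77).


Use the extended Euclidean algorithm on (77, 64); each row r = 77*s + 64*t:
r=77, s=1, t=0
r=64, s=0, t=1
q=1: r=13, s=1, t=-1   [77*(1) + 64*(-1) = 13]
q=4: r=12, s=-4, t=5   [77*(-4) + 64*(5) = 12]
q=1: r=1, s=5, t=-6   [77*(5) + 64*(-6) = 1]
q=12: r=0, s=-64, t=77   [77*(-64) + 64*(77) = 0]
GCD = 1 with t = -6, so 64*(-6) ≡ 1 (mod 77)
Inverse = -6 mod 77 = 71
Check: 64 * 71 = 4544 ≡ 1 (mod 77)

64^(-1) ≡ 71 (mod 77)


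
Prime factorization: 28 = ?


28 / 2 = 14
14 / 2 = 7
7 / 7 = 1
28 = 2^2 × 7


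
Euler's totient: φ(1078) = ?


1078 = 2 × 7^2 × 11
Prime factors: 2, 7, 11
φ(1078) = 1078 × (1-1/2) × (1-1/7) × (1-1/11)
= 1078 × 1/2 × 6/7 × 10/11 = 420

φ(1078) = 420


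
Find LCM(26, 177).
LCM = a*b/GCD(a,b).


GCD(26, 177) = 1
LCM = 26*177/1 = 4602/1 = 4602

LCM = 4602


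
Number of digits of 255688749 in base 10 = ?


255688749 has 9 digits in base 10
floor(log10(255688749)) + 1 = floor(8.4077) + 1 = 9

9 digits (base 10)


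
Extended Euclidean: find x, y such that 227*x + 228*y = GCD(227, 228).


Tabular extended Euclidean (each row: r = 227*s + 228*t):
r=227, s=1, t=0
r=228, s=0, t=1
q=0: r=227, s=1, t=0   [227*(1) + 228*(0) = 227]
q=1: r=1, s=-1, t=1   [227*(-1) + 228*(1) = 1]
q=227: r=0, s=228, t=-227   [227*(228) + 228*(-227) = 0]
GCD = 1; from the row with r=1: x=-1, y=1
Check: 227*(-1) + 228*(1) = -227 + 228 = 1

GCD = 1, x = -1, y = 1


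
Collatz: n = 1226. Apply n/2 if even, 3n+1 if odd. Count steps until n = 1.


1226 → 613 → 1840 → 920 → 460 → 230 → 115 → 346 → 173 → 520 → 260 → 130 → 65 → 196 → 98 → 49 → 148 → 74 → 37 → 112 → 56 → 28 → 14 → 7 → 22 → 11 → 34 → 17 → 52 → 26 → 13 → 40 → 20 → 10 → 5 → 16 → 8 → 4 → 2 → 1
Total steps = 39

39 steps


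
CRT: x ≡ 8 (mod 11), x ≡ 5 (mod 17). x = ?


M = 11*17 = 187
M1 = M/11 = 17, M2 = M/17 = 11
M1^(-1) mod 11 = 2, M2^(-1) mod 17 = 14
x = 8*17*2 + 5*11*14 = 1042
1042 mod 187 = 107
Check: 107 mod 11 = 8 ✓, 107 mod 17 = 5 ✓

x ≡ 107 (mod 187)


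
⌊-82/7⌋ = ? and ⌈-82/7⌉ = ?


-82/7 = -11.7143
floor = -12
ceil = -11

floor = -12, ceil = -11


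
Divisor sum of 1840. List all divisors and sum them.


Divisors of 1840: 1, 2, 4, 5, 8, 10, 16, 20, 23, 40, 46, 80, 92, 115, 184, 230, 368, 460, 920, 1840
Sum = 1 + 2 + 4 + 5 + 8 + 10 + 16 + 20 + 23 + 40 + 46 + 80 + 92 + 115 + 184 + 230 + 368 + 460 + 920 + 1840 = 4464

σ(1840) = 4464


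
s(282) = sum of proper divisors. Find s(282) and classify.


Proper divisors: 1, 2, 3, 6, 47, 94, 141
Sum = 1 + 2 + 3 + 6 + 47 + 94 + 141 = 294
294 > 282 → abundant

s(282) = 294 (abundant)


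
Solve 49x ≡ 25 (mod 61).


GCD(49, 61) = 1, unique solution
a^(-1) mod 61 = 5
x = 5 * 25 mod 61 = 3

x ≡ 3 (mod 61)


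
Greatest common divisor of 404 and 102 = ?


404 = 3 * 102 + 98
102 = 1 * 98 + 4
98 = 24 * 4 + 2
4 = 2 * 2 + 0
GCD = 2


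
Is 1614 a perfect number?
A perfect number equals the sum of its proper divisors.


Proper divisors of 1614: 1, 2, 3, 6, 269, 538, 807
Sum = 1 + 2 + 3 + 6 + 269 + 538 + 807 = 1626

No, 1614 is not perfect (1626 ≠ 1614)


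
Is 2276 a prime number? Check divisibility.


2276 / 2 = 1138 (exact division)
2276 is NOT prime.

No, 2276 is not prime


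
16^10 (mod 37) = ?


16^1 mod 37 = 16
16^2 mod 37 = 34
16^3 mod 37 = 26
16^4 mod 37 = 9
16^5 mod 37 = 33
16^6 mod 37 = 10
16^7 mod 37 = 12
16^8 mod 37 = 7
16^9 mod 37 = 1
16^10 mod 37 = 16


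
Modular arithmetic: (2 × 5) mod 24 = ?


2 × 5 = 10
10 mod 24 = 10


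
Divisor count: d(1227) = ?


1227 = 3^1 × 409^1
d(1227) = (1+1) × (1+1) = 4

4 divisors


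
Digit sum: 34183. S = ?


3 + 4 + 1 + 8 + 3 = 19


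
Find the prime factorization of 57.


57 / 3 = 19
19 / 19 = 1
57 = 3 × 19


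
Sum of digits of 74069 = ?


7 + 4 + 0 + 6 + 9 = 26


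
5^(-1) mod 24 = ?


Use the extended Euclidean algorithm on (24, 5); each row r = 24*s + 5*t:
r=24, s=1, t=0
r=5, s=0, t=1
q=4: r=4, s=1, t=-4   [24*(1) + 5*(-4) = 4]
q=1: r=1, s=-1, t=5   [24*(-1) + 5*(5) = 1]
q=4: r=0, s=5, t=-24   [24*(5) + 5*(-24) = 0]
GCD = 1 with t = 5, so 5*(5) ≡ 1 (mod 24)
Inverse = 5 mod 24 = 5
Check: 5 * 5 = 25 ≡ 1 (mod 24)

5^(-1) ≡ 5 (mod 24)


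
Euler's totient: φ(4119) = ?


4119 = 3 × 1373
Prime factors: 3, 1373
φ(4119) = 4119 × (1-1/3) × (1-1/1373)
= 4119 × 2/3 × 1372/1373 = 2744

φ(4119) = 2744


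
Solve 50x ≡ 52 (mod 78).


GCD(50, 78) = 2 divides 52
Divide: 25x ≡ 26 (mod 39)
x ≡ 26 (mod 39)


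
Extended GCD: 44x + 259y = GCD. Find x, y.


Tabular extended Euclidean (each row: r = 44*s + 259*t):
r=44, s=1, t=0
r=259, s=0, t=1
q=0: r=44, s=1, t=0   [44*(1) + 259*(0) = 44]
q=5: r=39, s=-5, t=1   [44*(-5) + 259*(1) = 39]
q=1: r=5, s=6, t=-1   [44*(6) + 259*(-1) = 5]
q=7: r=4, s=-47, t=8   [44*(-47) + 259*(8) = 4]
q=1: r=1, s=53, t=-9   [44*(53) + 259*(-9) = 1]
q=4: r=0, s=-259, t=44   [44*(-259) + 259*(44) = 0]
GCD = 1; from the row with r=1: x=53, y=-9
Check: 44*(53) + 259*(-9) = 2332 - 2331 = 1

GCD = 1, x = 53, y = -9


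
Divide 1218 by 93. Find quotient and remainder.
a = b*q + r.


1218 = 93 * 13 + 9
Check: 1209 + 9 = 1218

q = 13, r = 9


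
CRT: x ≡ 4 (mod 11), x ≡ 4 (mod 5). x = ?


M = 11*5 = 55
M1 = M/11 = 5, M2 = M/5 = 11
M1^(-1) mod 11 = 9, M2^(-1) mod 5 = 1
x = 4*5*9 + 4*11*1 = 224
224 mod 55 = 4
Check: 4 mod 11 = 4 ✓, 4 mod 5 = 4 ✓

x ≡ 4 (mod 55)


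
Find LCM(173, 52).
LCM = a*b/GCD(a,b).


GCD(173, 52) = 1
LCM = 173*52/1 = 8996/1 = 8996

LCM = 8996


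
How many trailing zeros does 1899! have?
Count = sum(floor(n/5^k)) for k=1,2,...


floor(1899/5) = 379
floor(1899/25) = 75
floor(1899/125) = 15
floor(1899/625) = 3
Total = 472

472 trailing zeros


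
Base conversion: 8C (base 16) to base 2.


8C (base 16) = 140 (decimal)
140 (decimal) = 10001100 (base 2)


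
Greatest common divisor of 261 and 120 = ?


261 = 2 * 120 + 21
120 = 5 * 21 + 15
21 = 1 * 15 + 6
15 = 2 * 6 + 3
6 = 2 * 3 + 0
GCD = 3


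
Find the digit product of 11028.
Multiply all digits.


1 × 1 × 0 × 2 × 8 = 0


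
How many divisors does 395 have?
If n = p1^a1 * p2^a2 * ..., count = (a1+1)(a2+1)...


395 = 5^1 × 79^1
d(395) = (1+1) × (1+1) = 4

4 divisors


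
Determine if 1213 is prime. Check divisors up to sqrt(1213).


Check divisors up to sqrt(1213) = 34.8281
No divisors found.
1213 is prime.

Yes, 1213 is prime


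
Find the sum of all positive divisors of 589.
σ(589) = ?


Divisors of 589: 1, 19, 31, 589
Sum = 1 + 19 + 31 + 589 = 640

σ(589) = 640


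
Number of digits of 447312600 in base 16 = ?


447312600 in base 16 = 1AA972D8
Number of digits = 8

8 digits (base 16)


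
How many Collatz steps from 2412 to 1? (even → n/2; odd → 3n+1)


2412 → 1206 → 603 → 1810 → 905 → 2716 → 1358 → 679 → 2038 → 1019 → 3058 → 1529 → 4588 → 2294 → 1147 → 3442 → 1721 → 5164 → 2582 → 1291 → 3874 → 1937 → 5812 → 2906 → 1453 → 4360 → 2180 → 1090 → 545 → 1636 → 818 → 409 → 1228 → 614 → 307 → 922 → 461 → 1384 → 692 → 346 → 173 → 520 → 260 → 130 → 65 → 196 → 98 → 49 → 148 → 74 → 37 → 112 → 56 → 28 → 14 → 7 → 22 → 11 → 34 → 17 → 52 → 26 → 13 → 40 → 20 → 10 → 5 → 16 → 8 → 4 → 2 → 1
Total steps = 71

71 steps


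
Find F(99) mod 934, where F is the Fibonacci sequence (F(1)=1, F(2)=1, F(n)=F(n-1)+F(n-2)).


F(k) mod 934 for k=1..99:
1, 1, 2, 3, 5, 8, 13, 21, 34, 55, 89, 144, 233, 377, 610, 53, 663, 716, 445, 227, 672, 899, 637, 602, 305, 907, 278, 251, 529, 780, 375, 221, 596, 817, 479, 362, 841, 269, 176, 445, 621, 132, 753, 885, 704, 655, 425, 146, 571, 717, 354, 137, 491, 628, 185, 813, 64, 877, 7, 884, 891, 841, 798, 705, 569, 340, 909, 315, 290, 605, 895, 566, 527, 159, 686, 845, 597, 508, 171, 679, 850, 595, 511, 172, 683, 855, 604, 525, 195, 720, 915, 701, 682, 449, 197, 646, 843, 555, 464
F(99) mod 934 = 464


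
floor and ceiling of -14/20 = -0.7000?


-14/20 = -0.7000
floor = -1
ceil = 0

floor = -1, ceil = 0


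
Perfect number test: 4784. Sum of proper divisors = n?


Proper divisors of 4784: 1, 2, 4, 8, 13, 16, 23, 26, 46, 52, 92, 104, 184, 208, 299, 368, 598, 1196, 2392
Sum = 1 + 2 + 4 + 8 + 13 + 16 + 23 + 26 + 46 + 52 + 92 + 104 + 184 + 208 + 299 + 368 + 598 + 1196 + 2392 = 5632

No, 4784 is not perfect (5632 ≠ 4784)


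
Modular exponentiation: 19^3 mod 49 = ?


19^1 mod 49 = 19
19^2 mod 49 = 18
19^3 mod 49 = 48


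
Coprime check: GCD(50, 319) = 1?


Euclidean algorithm:
319 = 6 * 50 + 19
50 = 2 * 19 + 12
19 = 1 * 12 + 7
12 = 1 * 7 + 5
7 = 1 * 5 + 2
5 = 2 * 2 + 1
2 = 2 * 1 + 0
GCD(50, 319) = 1

Yes, coprime (GCD = 1)


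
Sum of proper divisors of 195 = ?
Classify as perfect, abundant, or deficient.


Proper divisors: 1, 3, 5, 13, 15, 39, 65
Sum = 1 + 3 + 5 + 13 + 15 + 39 + 65 = 141
141 < 195 → deficient

s(195) = 141 (deficient)


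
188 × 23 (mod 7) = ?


188 × 23 = 4324
4324 mod 7 = 5


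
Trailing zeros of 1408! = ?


floor(1408/5) = 281
floor(1408/25) = 56
floor(1408/125) = 11
floor(1408/625) = 2
Total = 350

350 trailing zeros


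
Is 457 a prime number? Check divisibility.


Check divisors up to sqrt(457) = 21.3776
No divisors found.
457 is prime.

Yes, 457 is prime


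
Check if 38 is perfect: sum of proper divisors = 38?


Proper divisors of 38: 1, 2, 19
Sum = 1 + 2 + 19 = 22

No, 38 is not perfect (22 ≠ 38)


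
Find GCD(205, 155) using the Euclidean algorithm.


205 = 1 * 155 + 50
155 = 3 * 50 + 5
50 = 10 * 5 + 0
GCD = 5


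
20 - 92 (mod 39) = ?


20 - 92 = -72
-72 mod 39 = 6


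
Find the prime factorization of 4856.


4856 / 2 = 2428
2428 / 2 = 1214
1214 / 2 = 607
607 / 607 = 1
4856 = 2^3 × 607


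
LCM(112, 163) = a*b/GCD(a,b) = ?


GCD(112, 163) = 1
LCM = 112*163/1 = 18256/1 = 18256

LCM = 18256


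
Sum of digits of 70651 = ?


7 + 0 + 6 + 5 + 1 = 19


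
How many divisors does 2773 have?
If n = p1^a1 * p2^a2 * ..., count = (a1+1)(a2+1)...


2773 = 47^1 × 59^1
d(2773) = (1+1) × (1+1) = 4

4 divisors


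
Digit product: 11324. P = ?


1 × 1 × 3 × 2 × 4 = 24


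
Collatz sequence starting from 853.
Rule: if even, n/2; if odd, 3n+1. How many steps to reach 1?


853 → 2560 → 1280 → 640 → 320 → 160 → 80 → 40 → 20 → 10 → 5 → 16 → 8 → 4 → 2 → 1
Total steps = 15

15 steps


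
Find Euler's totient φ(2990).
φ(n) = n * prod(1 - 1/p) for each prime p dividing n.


2990 = 2 × 5 × 13 × 23
Prime factors: 2, 5, 13, 23
φ(2990) = 2990 × (1-1/2) × (1-1/5) × (1-1/13) × (1-1/23)
= 2990 × 1/2 × 4/5 × 12/13 × 22/23 = 1056

φ(2990) = 1056


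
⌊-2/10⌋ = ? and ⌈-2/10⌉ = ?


-2/10 = -0.2000
floor = -1
ceil = 0

floor = -1, ceil = 0


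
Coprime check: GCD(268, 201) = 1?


Euclidean algorithm:
268 = 1 * 201 + 67
201 = 3 * 67 + 0
GCD(268, 201) = 67

No, not coprime (GCD = 67)


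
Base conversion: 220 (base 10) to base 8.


220 (base 10) = 220 (decimal)
220 (decimal) = 334 (base 8)


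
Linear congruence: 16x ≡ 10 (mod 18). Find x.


GCD(16, 18) = 2 divides 10
Divide: 8x ≡ 5 (mod 9)
x ≡ 4 (mod 9)


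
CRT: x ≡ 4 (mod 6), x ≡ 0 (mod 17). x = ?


M = 6*17 = 102
M1 = M/6 = 17, M2 = M/17 = 6
M1^(-1) mod 6 = 5, M2^(-1) mod 17 = 3
x = 4*17*5 + 0*6*3 = 340
340 mod 102 = 34
Check: 34 mod 6 = 4 ✓, 34 mod 17 = 0 ✓

x ≡ 34 (mod 102)


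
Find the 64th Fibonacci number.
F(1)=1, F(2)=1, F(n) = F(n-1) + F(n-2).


Sequence: 1, 1, 2, 3, 5, 8, 13, 21, 34, 55, 89, 144, 233, 377, 610, 987, 1597, 2584, 4181, 6765, 10946, 17711, 28657, 46368, 75025, 121393, 196418, 317811, 514229, 832040, 1346269, 2178309, 3524578, 5702887, 9227465, 14930352, 24157817, 39088169, 63245986, 102334155, 165580141, 267914296, 433494437, 701408733, 1134903170, 1836311903, 2971215073, 4807526976, 7778742049, 12586269025, 20365011074, 32951280099, 53316291173, 86267571272, 139583862445, 225851433717, 365435296162, 591286729879, 956722026041, 1548008755920, 2504730781961, 4052739537881, 6557470319842, 10610209857723
F(64) = 10610209857723


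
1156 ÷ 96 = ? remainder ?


1156 = 96 * 12 + 4
Check: 1152 + 4 = 1156

q = 12, r = 4


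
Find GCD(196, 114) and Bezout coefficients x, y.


Tabular extended Euclidean (each row: r = 196*s + 114*t):
r=196, s=1, t=0
r=114, s=0, t=1
q=1: r=82, s=1, t=-1   [196*(1) + 114*(-1) = 82]
q=1: r=32, s=-1, t=2   [196*(-1) + 114*(2) = 32]
q=2: r=18, s=3, t=-5   [196*(3) + 114*(-5) = 18]
q=1: r=14, s=-4, t=7   [196*(-4) + 114*(7) = 14]
q=1: r=4, s=7, t=-12   [196*(7) + 114*(-12) = 4]
q=3: r=2, s=-25, t=43   [196*(-25) + 114*(43) = 2]
q=2: r=0, s=57, t=-98   [196*(57) + 114*(-98) = 0]
GCD = 2; from the row with r=2: x=-25, y=43
Check: 196*(-25) + 114*(43) = -4900 + 4902 = 2

GCD = 2, x = -25, y = 43


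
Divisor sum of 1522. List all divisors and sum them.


Divisors of 1522: 1, 2, 761, 1522
Sum = 1 + 2 + 761 + 1522 = 2286

σ(1522) = 2286


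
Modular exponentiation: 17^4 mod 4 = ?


17^1 mod 4 = 1
17^2 mod 4 = 1
17^3 mod 4 = 1
17^4 mod 4 = 1


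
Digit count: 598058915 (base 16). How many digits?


598058915 in base 16 = 23A5A7A3
Number of digits = 8

8 digits (base 16)


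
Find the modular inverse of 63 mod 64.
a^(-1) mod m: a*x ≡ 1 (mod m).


Use the extended Euclidean algorithm on (64, 63); each row r = 64*s + 63*t:
r=64, s=1, t=0
r=63, s=0, t=1
q=1: r=1, s=1, t=-1   [64*(1) + 63*(-1) = 1]
q=63: r=0, s=-63, t=64   [64*(-63) + 63*(64) = 0]
GCD = 1 with t = -1, so 63*(-1) ≡ 1 (mod 64)
Inverse = -1 mod 64 = 63
Check: 63 * 63 = 3969 ≡ 1 (mod 64)

63^(-1) ≡ 63 (mod 64)


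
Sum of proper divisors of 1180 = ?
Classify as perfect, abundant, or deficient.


Proper divisors: 1, 2, 4, 5, 10, 20, 59, 118, 236, 295, 590
Sum = 1 + 2 + 4 + 5 + 10 + 20 + 59 + 118 + 236 + 295 + 590 = 1340
1340 > 1180 → abundant

s(1180) = 1340 (abundant)


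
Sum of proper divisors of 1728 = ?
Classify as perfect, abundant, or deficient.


Proper divisors: 1, 2, 3, 4, 6, 8, 9, 12, 16, 18, 24, 27, 32, 36, 48, 54, 64, 72, 96, 108, 144, 192, 216, 288, 432, 576, 864
Sum = 1 + 2 + 3 + 4 + 6 + 8 + 9 + 12 + 16 + 18 + 24 + 27 + 32 + 36 + 48 + 54 + 64 + 72 + 96 + 108 + 144 + 192 + 216 + 288 + 432 + 576 + 864 = 3352
3352 > 1728 → abundant

s(1728) = 3352 (abundant)


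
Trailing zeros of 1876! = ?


floor(1876/5) = 375
floor(1876/25) = 75
floor(1876/125) = 15
floor(1876/625) = 3
Total = 468

468 trailing zeros


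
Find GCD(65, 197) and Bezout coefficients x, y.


Tabular extended Euclidean (each row: r = 65*s + 197*t):
r=65, s=1, t=0
r=197, s=0, t=1
q=0: r=65, s=1, t=0   [65*(1) + 197*(0) = 65]
q=3: r=2, s=-3, t=1   [65*(-3) + 197*(1) = 2]
q=32: r=1, s=97, t=-32   [65*(97) + 197*(-32) = 1]
q=2: r=0, s=-197, t=65   [65*(-197) + 197*(65) = 0]
GCD = 1; from the row with r=1: x=97, y=-32
Check: 65*(97) + 197*(-32) = 6305 - 6304 = 1

GCD = 1, x = 97, y = -32


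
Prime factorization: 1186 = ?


1186 / 2 = 593
593 / 593 = 1
1186 = 2 × 593


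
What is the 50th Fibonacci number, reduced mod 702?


F(k) mod 702 for k=1..50:
1, 1, 2, 3, 5, 8, 13, 21, 34, 55, 89, 144, 233, 377, 610, 285, 193, 478, 671, 447, 416, 161, 577, 36, 613, 649, 560, 507, 365, 170, 535, 3, 538, 541, 377, 216, 593, 107, 700, 105, 103, 208, 311, 519, 128, 647, 73, 18, 91, 109
F(50) mod 702 = 109


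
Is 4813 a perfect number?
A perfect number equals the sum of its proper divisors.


Proper divisors of 4813: 1
Sum = 1 = 1

No, 4813 is not perfect (1 ≠ 4813)


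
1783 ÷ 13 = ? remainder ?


1783 = 13 * 137 + 2
Check: 1781 + 2 = 1783

q = 137, r = 2


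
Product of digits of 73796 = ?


7 × 3 × 7 × 9 × 6 = 7938


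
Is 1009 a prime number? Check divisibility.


Check divisors up to sqrt(1009) = 31.7648
No divisors found.
1009 is prime.

Yes, 1009 is prime


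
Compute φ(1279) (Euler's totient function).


1279 = 1279
Prime factors: 1279
φ(1279) = 1279 × (1-1/1279)
= 1279 × 1278/1279 = 1278

φ(1279) = 1278


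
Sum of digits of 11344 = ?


1 + 1 + 3 + 4 + 4 = 13


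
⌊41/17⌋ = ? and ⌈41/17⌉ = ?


41/17 = 2.4118
floor = 2
ceil = 3

floor = 2, ceil = 3


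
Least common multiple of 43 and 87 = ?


GCD(43, 87) = 1
LCM = 43*87/1 = 3741/1 = 3741

LCM = 3741


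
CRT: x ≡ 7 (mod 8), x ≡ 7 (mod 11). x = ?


M = 8*11 = 88
M1 = M/8 = 11, M2 = M/11 = 8
M1^(-1) mod 8 = 3, M2^(-1) mod 11 = 7
x = 7*11*3 + 7*8*7 = 623
623 mod 88 = 7
Check: 7 mod 8 = 7 ✓, 7 mod 11 = 7 ✓

x ≡ 7 (mod 88)


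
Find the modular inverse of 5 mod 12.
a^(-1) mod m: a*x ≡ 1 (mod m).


Use the extended Euclidean algorithm on (12, 5); each row r = 12*s + 5*t:
r=12, s=1, t=0
r=5, s=0, t=1
q=2: r=2, s=1, t=-2   [12*(1) + 5*(-2) = 2]
q=2: r=1, s=-2, t=5   [12*(-2) + 5*(5) = 1]
q=2: r=0, s=5, t=-12   [12*(5) + 5*(-12) = 0]
GCD = 1 with t = 5, so 5*(5) ≡ 1 (mod 12)
Inverse = 5 mod 12 = 5
Check: 5 * 5 = 25 ≡ 1 (mod 12)

5^(-1) ≡ 5 (mod 12)


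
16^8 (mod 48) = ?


16^1 mod 48 = 16
16^2 mod 48 = 16
16^3 mod 48 = 16
16^4 mod 48 = 16
16^5 mod 48 = 16
16^6 mod 48 = 16
16^7 mod 48 = 16
16^8 mod 48 = 16


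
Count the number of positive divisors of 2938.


2938 = 2^1 × 13^1 × 113^1
d(2938) = (1+1) × (1+1) × (1+1) = 8

8 divisors


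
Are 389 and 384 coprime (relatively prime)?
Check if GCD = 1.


Euclidean algorithm:
389 = 1 * 384 + 5
384 = 76 * 5 + 4
5 = 1 * 4 + 1
4 = 4 * 1 + 0
GCD(389, 384) = 1

Yes, coprime (GCD = 1)


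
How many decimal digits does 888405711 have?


888405711 has 9 digits in base 10
floor(log10(888405711)) + 1 = floor(8.9486) + 1 = 9

9 digits (base 10)


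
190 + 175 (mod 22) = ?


190 + 175 = 365
365 mod 22 = 13


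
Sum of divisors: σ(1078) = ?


Divisors of 1078: 1, 2, 7, 11, 14, 22, 49, 77, 98, 154, 539, 1078
Sum = 1 + 2 + 7 + 11 + 14 + 22 + 49 + 77 + 98 + 154 + 539 + 1078 = 2052

σ(1078) = 2052


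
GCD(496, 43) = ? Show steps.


496 = 11 * 43 + 23
43 = 1 * 23 + 20
23 = 1 * 20 + 3
20 = 6 * 3 + 2
3 = 1 * 2 + 1
2 = 2 * 1 + 0
GCD = 1


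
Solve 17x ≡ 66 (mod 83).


GCD(17, 83) = 1, unique solution
a^(-1) mod 83 = 44
x = 44 * 66 mod 83 = 82

x ≡ 82 (mod 83)


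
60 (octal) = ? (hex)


60 (base 8) = 48 (decimal)
48 (decimal) = 30 (base 16)


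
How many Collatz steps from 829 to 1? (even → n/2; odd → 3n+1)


829 → 2488 → 1244 → 622 → 311 → 934 → 467 → 1402 → 701 → 2104 → 1052 → 526 → 263 → 790 → 395 → 1186 → 593 → 1780 → 890 → 445 → 1336 → 668 → 334 → 167 → 502 → 251 → 754 → 377 → 1132 → 566 → 283 → 850 → 425 → 1276 → 638 → 319 → 958 → 479 → 1438 → 719 → 2158 → 1079 → 3238 → 1619 → 4858 → 2429 → 7288 → 3644 → 1822 → 911 → 2734 → 1367 → 4102 → 2051 → 6154 → 3077 → 9232 → 4616 → 2308 → 1154 → 577 → 1732 → 866 → 433 → 1300 → 650 → 325 → 976 → 488 → 244 → 122 → 61 → 184 → 92 → 46 → 23 → 70 → 35 → 106 → 53 → 160 → 80 → 40 → 20 → 10 → 5 → 16 → 8 → 4 → 2 → 1
Total steps = 90

90 steps


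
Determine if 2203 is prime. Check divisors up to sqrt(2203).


Check divisors up to sqrt(2203) = 46.9361
No divisors found.
2203 is prime.

Yes, 2203 is prime


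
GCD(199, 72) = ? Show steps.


199 = 2 * 72 + 55
72 = 1 * 55 + 17
55 = 3 * 17 + 4
17 = 4 * 4 + 1
4 = 4 * 1 + 0
GCD = 1


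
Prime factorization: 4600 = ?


4600 / 2 = 2300
2300 / 2 = 1150
1150 / 2 = 575
575 / 5 = 115
115 / 5 = 23
23 / 23 = 1
4600 = 2^3 × 5^2 × 23


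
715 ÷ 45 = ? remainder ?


715 = 45 * 15 + 40
Check: 675 + 40 = 715

q = 15, r = 40


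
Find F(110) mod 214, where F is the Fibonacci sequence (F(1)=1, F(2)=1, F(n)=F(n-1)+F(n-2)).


F(k) mod 214 for k=1..110:
1, 1, 2, 3, 5, 8, 13, 21, 34, 55, 89, 144, 19, 163, 182, 131, 99, 16, 115, 131, 32, 163, 195, 144, 125, 55, 180, 21, 201, 8, 209, 3, 212, 1, 213, 0, 213, 213, 212, 211, 209, 206, 201, 193, 180, 159, 125, 70, 195, 51, 32, 83, 115, 198, 99, 83, 182, 51, 19, 70, 89, 159, 34, 193, 13, 206, 5, 211, 2, 213, 1, 0, 1, 1, 2, 3, 5, 8, 13, 21, 34, 55, 89, 144, 19, 163, 182, 131, 99, 16, 115, 131, 32, 163, 195, 144, 125, 55, 180, 21, 201, 8, 209, 3, 212, 1, 213, 0, 213, 213
F(110) mod 214 = 213


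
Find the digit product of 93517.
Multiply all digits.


9 × 3 × 5 × 1 × 7 = 945


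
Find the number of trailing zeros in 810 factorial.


floor(810/5) = 162
floor(810/25) = 32
floor(810/125) = 6
floor(810/625) = 1
Total = 201

201 trailing zeros


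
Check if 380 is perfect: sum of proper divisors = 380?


Proper divisors of 380: 1, 2, 4, 5, 10, 19, 20, 38, 76, 95, 190
Sum = 1 + 2 + 4 + 5 + 10 + 19 + 20 + 38 + 76 + 95 + 190 = 460

No, 380 is not perfect (460 ≠ 380)


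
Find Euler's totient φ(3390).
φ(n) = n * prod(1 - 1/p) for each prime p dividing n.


3390 = 2 × 3 × 5 × 113
Prime factors: 2, 3, 5, 113
φ(3390) = 3390 × (1-1/2) × (1-1/3) × (1-1/5) × (1-1/113)
= 3390 × 1/2 × 2/3 × 4/5 × 112/113 = 896

φ(3390) = 896


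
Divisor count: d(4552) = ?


4552 = 2^3 × 569^1
d(4552) = (3+1) × (1+1) = 8

8 divisors


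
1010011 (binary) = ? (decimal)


1010011 (base 2) = 83 (decimal)
83 (decimal) = 83 (base 10)


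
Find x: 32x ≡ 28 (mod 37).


GCD(32, 37) = 1, unique solution
a^(-1) mod 37 = 22
x = 22 * 28 mod 37 = 24

x ≡ 24 (mod 37)


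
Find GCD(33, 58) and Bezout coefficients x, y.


Tabular extended Euclidean (each row: r = 33*s + 58*t):
r=33, s=1, t=0
r=58, s=0, t=1
q=0: r=33, s=1, t=0   [33*(1) + 58*(0) = 33]
q=1: r=25, s=-1, t=1   [33*(-1) + 58*(1) = 25]
q=1: r=8, s=2, t=-1   [33*(2) + 58*(-1) = 8]
q=3: r=1, s=-7, t=4   [33*(-7) + 58*(4) = 1]
q=8: r=0, s=58, t=-33   [33*(58) + 58*(-33) = 0]
GCD = 1; from the row with r=1: x=-7, y=4
Check: 33*(-7) + 58*(4) = -231 + 232 = 1

GCD = 1, x = -7, y = 4


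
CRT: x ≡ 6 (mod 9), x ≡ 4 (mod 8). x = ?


M = 9*8 = 72
M1 = M/9 = 8, M2 = M/8 = 9
M1^(-1) mod 9 = 8, M2^(-1) mod 8 = 1
x = 6*8*8 + 4*9*1 = 420
420 mod 72 = 60
Check: 60 mod 9 = 6 ✓, 60 mod 8 = 4 ✓

x ≡ 60 (mod 72)


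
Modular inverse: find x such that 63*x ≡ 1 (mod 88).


Use the extended Euclidean algorithm on (88, 63); each row r = 88*s + 63*t:
r=88, s=1, t=0
r=63, s=0, t=1
q=1: r=25, s=1, t=-1   [88*(1) + 63*(-1) = 25]
q=2: r=13, s=-2, t=3   [88*(-2) + 63*(3) = 13]
q=1: r=12, s=3, t=-4   [88*(3) + 63*(-4) = 12]
q=1: r=1, s=-5, t=7   [88*(-5) + 63*(7) = 1]
q=12: r=0, s=63, t=-88   [88*(63) + 63*(-88) = 0]
GCD = 1 with t = 7, so 63*(7) ≡ 1 (mod 88)
Inverse = 7 mod 88 = 7
Check: 63 * 7 = 441 ≡ 1 (mod 88)

63^(-1) ≡ 7 (mod 88)


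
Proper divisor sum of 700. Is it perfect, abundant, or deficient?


Proper divisors: 1, 2, 4, 5, 7, 10, 14, 20, 25, 28, 35, 50, 70, 100, 140, 175, 350
Sum = 1 + 2 + 4 + 5 + 7 + 10 + 14 + 20 + 25 + 28 + 35 + 50 + 70 + 100 + 140 + 175 + 350 = 1036
1036 > 700 → abundant

s(700) = 1036 (abundant)


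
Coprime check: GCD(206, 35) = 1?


Euclidean algorithm:
206 = 5 * 35 + 31
35 = 1 * 31 + 4
31 = 7 * 4 + 3
4 = 1 * 3 + 1
3 = 3 * 1 + 0
GCD(206, 35) = 1

Yes, coprime (GCD = 1)


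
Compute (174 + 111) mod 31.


174 + 111 = 285
285 mod 31 = 6


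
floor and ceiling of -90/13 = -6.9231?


-90/13 = -6.9231
floor = -7
ceil = -6

floor = -7, ceil = -6


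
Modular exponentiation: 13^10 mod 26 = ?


13^1 mod 26 = 13
13^2 mod 26 = 13
13^3 mod 26 = 13
13^4 mod 26 = 13
13^5 mod 26 = 13
13^6 mod 26 = 13
13^7 mod 26 = 13
13^8 mod 26 = 13
13^9 mod 26 = 13
13^10 mod 26 = 13


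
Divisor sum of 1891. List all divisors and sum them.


Divisors of 1891: 1, 31, 61, 1891
Sum = 1 + 31 + 61 + 1891 = 1984

σ(1891) = 1984


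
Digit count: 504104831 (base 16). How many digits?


504104831 in base 16 = 1E0C077F
Number of digits = 8

8 digits (base 16)


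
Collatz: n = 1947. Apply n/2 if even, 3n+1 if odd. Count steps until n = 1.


1947 → 5842 → 2921 → 8764 → 4382 → 2191 → 6574 → 3287 → 9862 → 4931 → 14794 → 7397 → 22192 → 11096 → 5548 → 2774 → 1387 → 4162 → 2081 → 6244 → 3122 → 1561 → 4684 → 2342 → 1171 → 3514 → 1757 → 5272 → 2636 → 1318 → 659 → 1978 → 989 → 2968 → 1484 → 742 → 371 → 1114 → 557 → 1672 → 836 → 418 → 209 → 628 → 314 → 157 → 472 → 236 → 118 → 59 → 178 → 89 → 268 → 134 → 67 → 202 → 101 → 304 → 152 → 76 → 38 → 19 → 58 → 29 → 88 → 44 → 22 → 11 → 34 → 17 → 52 → 26 → 13 → 40 → 20 → 10 → 5 → 16 → 8 → 4 → 2 → 1
Total steps = 81

81 steps


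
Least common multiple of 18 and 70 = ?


GCD(18, 70) = 2
LCM = 18*70/2 = 1260/2 = 630

LCM = 630


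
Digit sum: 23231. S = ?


2 + 3 + 2 + 3 + 1 = 11


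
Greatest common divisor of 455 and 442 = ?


455 = 1 * 442 + 13
442 = 34 * 13 + 0
GCD = 13


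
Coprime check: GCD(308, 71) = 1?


Euclidean algorithm:
308 = 4 * 71 + 24
71 = 2 * 24 + 23
24 = 1 * 23 + 1
23 = 23 * 1 + 0
GCD(308, 71) = 1

Yes, coprime (GCD = 1)


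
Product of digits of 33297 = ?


3 × 3 × 2 × 9 × 7 = 1134


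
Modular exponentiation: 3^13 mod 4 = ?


3^1 mod 4 = 3
3^2 mod 4 = 1
3^3 mod 4 = 3
3^4 mod 4 = 1
3^5 mod 4 = 3
3^6 mod 4 = 1
3^7 mod 4 = 3
3^8 mod 4 = 1
3^9 mod 4 = 3
3^10 mod 4 = 1
3^11 mod 4 = 3
3^12 mod 4 = 1
3^13 mod 4 = 3


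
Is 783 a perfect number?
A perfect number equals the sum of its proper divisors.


Proper divisors of 783: 1, 3, 9, 27, 29, 87, 261
Sum = 1 + 3 + 9 + 27 + 29 + 87 + 261 = 417

No, 783 is not perfect (417 ≠ 783)


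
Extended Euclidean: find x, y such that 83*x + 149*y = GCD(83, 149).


Tabular extended Euclidean (each row: r = 83*s + 149*t):
r=83, s=1, t=0
r=149, s=0, t=1
q=0: r=83, s=1, t=0   [83*(1) + 149*(0) = 83]
q=1: r=66, s=-1, t=1   [83*(-1) + 149*(1) = 66]
q=1: r=17, s=2, t=-1   [83*(2) + 149*(-1) = 17]
q=3: r=15, s=-7, t=4   [83*(-7) + 149*(4) = 15]
q=1: r=2, s=9, t=-5   [83*(9) + 149*(-5) = 2]
q=7: r=1, s=-70, t=39   [83*(-70) + 149*(39) = 1]
q=2: r=0, s=149, t=-83   [83*(149) + 149*(-83) = 0]
GCD = 1; from the row with r=1: x=-70, y=39
Check: 83*(-70) + 149*(39) = -5810 + 5811 = 1

GCD = 1, x = -70, y = 39


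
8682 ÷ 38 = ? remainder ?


8682 = 38 * 228 + 18
Check: 8664 + 18 = 8682

q = 228, r = 18


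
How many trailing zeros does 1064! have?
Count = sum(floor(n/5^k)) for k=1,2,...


floor(1064/5) = 212
floor(1064/25) = 42
floor(1064/125) = 8
floor(1064/625) = 1
Total = 263

263 trailing zeros


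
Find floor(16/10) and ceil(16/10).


16/10 = 1.6000
floor = 1
ceil = 2

floor = 1, ceil = 2


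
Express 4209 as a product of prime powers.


4209 / 3 = 1403
1403 / 23 = 61
61 / 61 = 1
4209 = 3 × 23 × 61


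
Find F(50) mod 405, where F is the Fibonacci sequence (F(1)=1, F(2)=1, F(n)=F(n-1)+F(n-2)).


F(k) mod 405 for k=1..50:
1, 1, 2, 3, 5, 8, 13, 21, 34, 55, 89, 144, 233, 377, 205, 177, 382, 154, 131, 285, 11, 296, 307, 198, 100, 298, 398, 291, 284, 170, 49, 219, 268, 82, 350, 27, 377, 404, 376, 375, 346, 316, 257, 168, 20, 188, 208, 396, 199, 190
F(50) mod 405 = 190


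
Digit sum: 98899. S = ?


9 + 8 + 8 + 9 + 9 = 43


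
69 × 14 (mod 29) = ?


69 × 14 = 966
966 mod 29 = 9


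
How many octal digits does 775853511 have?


775853511 in base 8 = 5617512707
Number of digits = 10

10 digits (base 8)


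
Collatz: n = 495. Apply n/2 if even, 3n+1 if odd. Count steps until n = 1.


495 → 1486 → 743 → 2230 → 1115 → 3346 → 1673 → 5020 → 2510 → 1255 → 3766 → 1883 → 5650 → 2825 → 8476 → 4238 → 2119 → 6358 → 3179 → 9538 → 4769 → 14308 → 7154 → 3577 → 10732 → 5366 → 2683 → 8050 → 4025 → 12076 → 6038 → 3019 → 9058 → 4529 → 13588 → 6794 → 3397 → 10192 → 5096 → 2548 → 1274 → 637 → 1912 → 956 → 478 → 239 → 718 → 359 → 1078 → 539 → 1618 → 809 → 2428 → 1214 → 607 → 1822 → 911 → 2734 → 1367 → 4102 → 2051 → 6154 → 3077 → 9232 → 4616 → 2308 → 1154 → 577 → 1732 → 866 → 433 → 1300 → 650 → 325 → 976 → 488 → 244 → 122 → 61 → 184 → 92 → 46 → 23 → 70 → 35 → 106 → 53 → 160 → 80 → 40 → 20 → 10 → 5 → 16 → 8 → 4 → 2 → 1
Total steps = 97

97 steps


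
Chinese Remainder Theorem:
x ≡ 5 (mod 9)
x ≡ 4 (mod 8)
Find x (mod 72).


M = 9*8 = 72
M1 = M/9 = 8, M2 = M/8 = 9
M1^(-1) mod 9 = 8, M2^(-1) mod 8 = 1
x = 5*8*8 + 4*9*1 = 356
356 mod 72 = 68
Check: 68 mod 9 = 5 ✓, 68 mod 8 = 4 ✓

x ≡ 68 (mod 72)


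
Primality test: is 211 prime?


Check divisors up to sqrt(211) = 14.5258
No divisors found.
211 is prime.

Yes, 211 is prime


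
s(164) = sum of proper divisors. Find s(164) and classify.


Proper divisors: 1, 2, 4, 41, 82
Sum = 1 + 2 + 4 + 41 + 82 = 130
130 < 164 → deficient

s(164) = 130 (deficient)


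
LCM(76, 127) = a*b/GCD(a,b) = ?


GCD(76, 127) = 1
LCM = 76*127/1 = 9652/1 = 9652

LCM = 9652


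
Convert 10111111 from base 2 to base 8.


10111111 (base 2) = 191 (decimal)
191 (decimal) = 277 (base 8)


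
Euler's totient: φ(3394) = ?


3394 = 2 × 1697
Prime factors: 2, 1697
φ(3394) = 3394 × (1-1/2) × (1-1/1697)
= 3394 × 1/2 × 1696/1697 = 1696

φ(3394) = 1696


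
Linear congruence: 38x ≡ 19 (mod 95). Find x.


GCD(38, 95) = 19 divides 19
Divide: 2x ≡ 1 (mod 5)
x ≡ 3 (mod 5)


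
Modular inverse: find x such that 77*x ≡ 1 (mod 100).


Use the extended Euclidean algorithm on (100, 77); each row r = 100*s + 77*t:
r=100, s=1, t=0
r=77, s=0, t=1
q=1: r=23, s=1, t=-1   [100*(1) + 77*(-1) = 23]
q=3: r=8, s=-3, t=4   [100*(-3) + 77*(4) = 8]
q=2: r=7, s=7, t=-9   [100*(7) + 77*(-9) = 7]
q=1: r=1, s=-10, t=13   [100*(-10) + 77*(13) = 1]
q=7: r=0, s=77, t=-100   [100*(77) + 77*(-100) = 0]
GCD = 1 with t = 13, so 77*(13) ≡ 1 (mod 100)
Inverse = 13 mod 100 = 13
Check: 77 * 13 = 1001 ≡ 1 (mod 100)

77^(-1) ≡ 13 (mod 100)


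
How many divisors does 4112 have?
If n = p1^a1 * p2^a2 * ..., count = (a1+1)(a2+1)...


4112 = 2^4 × 257^1
d(4112) = (4+1) × (1+1) = 10

10 divisors


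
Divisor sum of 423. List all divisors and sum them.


Divisors of 423: 1, 3, 9, 47, 141, 423
Sum = 1 + 3 + 9 + 47 + 141 + 423 = 624

σ(423) = 624


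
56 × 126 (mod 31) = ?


56 × 126 = 7056
7056 mod 31 = 19


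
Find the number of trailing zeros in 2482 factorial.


floor(2482/5) = 496
floor(2482/25) = 99
floor(2482/125) = 19
floor(2482/625) = 3
Total = 617

617 trailing zeros


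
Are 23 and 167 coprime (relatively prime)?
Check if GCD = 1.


Euclidean algorithm:
167 = 7 * 23 + 6
23 = 3 * 6 + 5
6 = 1 * 5 + 1
5 = 5 * 1 + 0
GCD(23, 167) = 1

Yes, coprime (GCD = 1)


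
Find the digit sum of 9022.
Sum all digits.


9 + 0 + 2 + 2 = 13


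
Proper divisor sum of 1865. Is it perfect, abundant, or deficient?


Proper divisors: 1, 5, 373
Sum = 1 + 5 + 373 = 379
379 < 1865 → deficient

s(1865) = 379 (deficient)


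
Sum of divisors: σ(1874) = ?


Divisors of 1874: 1, 2, 937, 1874
Sum = 1 + 2 + 937 + 1874 = 2814

σ(1874) = 2814


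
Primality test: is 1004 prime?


1004 / 2 = 502 (exact division)
1004 is NOT prime.

No, 1004 is not prime


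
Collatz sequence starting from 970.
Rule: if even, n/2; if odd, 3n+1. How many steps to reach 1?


970 → 485 → 1456 → 728 → 364 → 182 → 91 → 274 → 137 → 412 → 206 → 103 → 310 → 155 → 466 → 233 → 700 → 350 → 175 → 526 → 263 → 790 → 395 → 1186 → 593 → 1780 → 890 → 445 → 1336 → 668 → 334 → 167 → 502 → 251 → 754 → 377 → 1132 → 566 → 283 → 850 → 425 → 1276 → 638 → 319 → 958 → 479 → 1438 → 719 → 2158 → 1079 → 3238 → 1619 → 4858 → 2429 → 7288 → 3644 → 1822 → 911 → 2734 → 1367 → 4102 → 2051 → 6154 → 3077 → 9232 → 4616 → 2308 → 1154 → 577 → 1732 → 866 → 433 → 1300 → 650 → 325 → 976 → 488 → 244 → 122 → 61 → 184 → 92 → 46 → 23 → 70 → 35 → 106 → 53 → 160 → 80 → 40 → 20 → 10 → 5 → 16 → 8 → 4 → 2 → 1
Total steps = 98

98 steps


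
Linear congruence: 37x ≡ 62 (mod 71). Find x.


GCD(37, 71) = 1, unique solution
a^(-1) mod 71 = 48
x = 48 * 62 mod 71 = 65

x ≡ 65 (mod 71)


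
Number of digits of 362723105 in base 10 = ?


362723105 has 9 digits in base 10
floor(log10(362723105)) + 1 = floor(8.5596) + 1 = 9

9 digits (base 10)


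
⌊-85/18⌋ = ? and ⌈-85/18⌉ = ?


-85/18 = -4.7222
floor = -5
ceil = -4

floor = -5, ceil = -4


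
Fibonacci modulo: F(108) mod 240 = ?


F(k) mod 240 for k=1..108:
1, 1, 2, 3, 5, 8, 13, 21, 34, 55, 89, 144, 233, 137, 130, 27, 157, 184, 101, 45, 146, 191, 97, 48, 145, 193, 98, 51, 149, 200, 109, 69, 178, 7, 185, 192, 137, 89, 226, 75, 61, 136, 197, 93, 50, 143, 193, 96, 49, 145, 194, 99, 53, 152, 205, 117, 82, 199, 41, 0, 41, 41, 82, 123, 205, 88, 53, 141, 194, 95, 49, 144, 193, 97, 50, 147, 197, 104, 61, 165, 226, 151, 137, 48, 185, 233, 178, 171, 109, 40, 149, 189, 98, 47, 145, 192, 97, 49, 146, 195, 101, 56, 157, 213, 130, 103, 233, 96
F(108) mod 240 = 96


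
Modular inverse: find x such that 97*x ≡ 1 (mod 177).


Use the extended Euclidean algorithm on (177, 97); each row r = 177*s + 97*t:
r=177, s=1, t=0
r=97, s=0, t=1
q=1: r=80, s=1, t=-1   [177*(1) + 97*(-1) = 80]
q=1: r=17, s=-1, t=2   [177*(-1) + 97*(2) = 17]
q=4: r=12, s=5, t=-9   [177*(5) + 97*(-9) = 12]
q=1: r=5, s=-6, t=11   [177*(-6) + 97*(11) = 5]
q=2: r=2, s=17, t=-31   [177*(17) + 97*(-31) = 2]
q=2: r=1, s=-40, t=73   [177*(-40) + 97*(73) = 1]
q=2: r=0, s=97, t=-177   [177*(97) + 97*(-177) = 0]
GCD = 1 with t = 73, so 97*(73) ≡ 1 (mod 177)
Inverse = 73 mod 177 = 73
Check: 97 * 73 = 7081 ≡ 1 (mod 177)

97^(-1) ≡ 73 (mod 177)


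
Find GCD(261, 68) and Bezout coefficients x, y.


Tabular extended Euclidean (each row: r = 261*s + 68*t):
r=261, s=1, t=0
r=68, s=0, t=1
q=3: r=57, s=1, t=-3   [261*(1) + 68*(-3) = 57]
q=1: r=11, s=-1, t=4   [261*(-1) + 68*(4) = 11]
q=5: r=2, s=6, t=-23   [261*(6) + 68*(-23) = 2]
q=5: r=1, s=-31, t=119   [261*(-31) + 68*(119) = 1]
q=2: r=0, s=68, t=-261   [261*(68) + 68*(-261) = 0]
GCD = 1; from the row with r=1: x=-31, y=119
Check: 261*(-31) + 68*(119) = -8091 + 8092 = 1

GCD = 1, x = -31, y = 119


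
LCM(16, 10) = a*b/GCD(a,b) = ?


GCD(16, 10) = 2
LCM = 16*10/2 = 160/2 = 80

LCM = 80


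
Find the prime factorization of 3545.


3545 / 5 = 709
709 / 709 = 1
3545 = 5 × 709


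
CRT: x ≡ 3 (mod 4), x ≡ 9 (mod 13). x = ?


M = 4*13 = 52
M1 = M/4 = 13, M2 = M/13 = 4
M1^(-1) mod 4 = 1, M2^(-1) mod 13 = 10
x = 3*13*1 + 9*4*10 = 399
399 mod 52 = 35
Check: 35 mod 4 = 3 ✓, 35 mod 13 = 9 ✓

x ≡ 35 (mod 52)


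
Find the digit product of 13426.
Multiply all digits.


1 × 3 × 4 × 2 × 6 = 144


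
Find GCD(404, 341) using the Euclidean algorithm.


404 = 1 * 341 + 63
341 = 5 * 63 + 26
63 = 2 * 26 + 11
26 = 2 * 11 + 4
11 = 2 * 4 + 3
4 = 1 * 3 + 1
3 = 3 * 1 + 0
GCD = 1


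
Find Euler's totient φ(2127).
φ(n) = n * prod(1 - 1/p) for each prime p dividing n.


2127 = 3 × 709
Prime factors: 3, 709
φ(2127) = 2127 × (1-1/3) × (1-1/709)
= 2127 × 2/3 × 708/709 = 1416

φ(2127) = 1416


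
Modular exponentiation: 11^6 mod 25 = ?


11^1 mod 25 = 11
11^2 mod 25 = 21
11^3 mod 25 = 6
11^4 mod 25 = 16
11^5 mod 25 = 1
11^6 mod 25 = 11


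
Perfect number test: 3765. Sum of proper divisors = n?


Proper divisors of 3765: 1, 3, 5, 15, 251, 753, 1255
Sum = 1 + 3 + 5 + 15 + 251 + 753 + 1255 = 2283

No, 3765 is not perfect (2283 ≠ 3765)


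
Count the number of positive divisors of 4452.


4452 = 2^2 × 3^1 × 7^1 × 53^1
d(4452) = (2+1) × (1+1) × (1+1) × (1+1) = 24

24 divisors


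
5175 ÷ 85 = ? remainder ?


5175 = 85 * 60 + 75
Check: 5100 + 75 = 5175

q = 60, r = 75


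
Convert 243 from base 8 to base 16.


243 (base 8) = 163 (decimal)
163 (decimal) = A3 (base 16)


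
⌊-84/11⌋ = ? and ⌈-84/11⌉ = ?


-84/11 = -7.6364
floor = -8
ceil = -7

floor = -8, ceil = -7


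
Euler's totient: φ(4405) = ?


4405 = 5 × 881
Prime factors: 5, 881
φ(4405) = 4405 × (1-1/5) × (1-1/881)
= 4405 × 4/5 × 880/881 = 3520

φ(4405) = 3520


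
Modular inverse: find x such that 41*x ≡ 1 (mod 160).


Use the extended Euclidean algorithm on (160, 41); each row r = 160*s + 41*t:
r=160, s=1, t=0
r=41, s=0, t=1
q=3: r=37, s=1, t=-3   [160*(1) + 41*(-3) = 37]
q=1: r=4, s=-1, t=4   [160*(-1) + 41*(4) = 4]
q=9: r=1, s=10, t=-39   [160*(10) + 41*(-39) = 1]
q=4: r=0, s=-41, t=160   [160*(-41) + 41*(160) = 0]
GCD = 1 with t = -39, so 41*(-39) ≡ 1 (mod 160)
Inverse = -39 mod 160 = 121
Check: 41 * 121 = 4961 ≡ 1 (mod 160)

41^(-1) ≡ 121 (mod 160)


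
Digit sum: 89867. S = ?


8 + 9 + 8 + 6 + 7 = 38


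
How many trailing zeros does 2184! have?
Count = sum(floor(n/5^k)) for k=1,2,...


floor(2184/5) = 436
floor(2184/25) = 87
floor(2184/125) = 17
floor(2184/625) = 3
Total = 543

543 trailing zeros


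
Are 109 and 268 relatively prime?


Euclidean algorithm:
268 = 2 * 109 + 50
109 = 2 * 50 + 9
50 = 5 * 9 + 5
9 = 1 * 5 + 4
5 = 1 * 4 + 1
4 = 4 * 1 + 0
GCD(109, 268) = 1

Yes, coprime (GCD = 1)


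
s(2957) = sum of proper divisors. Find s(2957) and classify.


Proper divisors: 1
Sum = 1 = 1
1 < 2957 → deficient

s(2957) = 1 (deficient)


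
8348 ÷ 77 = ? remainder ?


8348 = 77 * 108 + 32
Check: 8316 + 32 = 8348

q = 108, r = 32


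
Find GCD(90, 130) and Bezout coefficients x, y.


Tabular extended Euclidean (each row: r = 90*s + 130*t):
r=90, s=1, t=0
r=130, s=0, t=1
q=0: r=90, s=1, t=0   [90*(1) + 130*(0) = 90]
q=1: r=40, s=-1, t=1   [90*(-1) + 130*(1) = 40]
q=2: r=10, s=3, t=-2   [90*(3) + 130*(-2) = 10]
q=4: r=0, s=-13, t=9   [90*(-13) + 130*(9) = 0]
GCD = 10; from the row with r=10: x=3, y=-2
Check: 90*(3) + 130*(-2) = 270 - 260 = 10

GCD = 10, x = 3, y = -2


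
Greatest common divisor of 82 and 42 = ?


82 = 1 * 42 + 40
42 = 1 * 40 + 2
40 = 20 * 2 + 0
GCD = 2


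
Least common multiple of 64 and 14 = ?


GCD(64, 14) = 2
LCM = 64*14/2 = 896/2 = 448

LCM = 448


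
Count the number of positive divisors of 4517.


4517 = 4517^1
d(4517) = (1+1) = 2

2 divisors
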